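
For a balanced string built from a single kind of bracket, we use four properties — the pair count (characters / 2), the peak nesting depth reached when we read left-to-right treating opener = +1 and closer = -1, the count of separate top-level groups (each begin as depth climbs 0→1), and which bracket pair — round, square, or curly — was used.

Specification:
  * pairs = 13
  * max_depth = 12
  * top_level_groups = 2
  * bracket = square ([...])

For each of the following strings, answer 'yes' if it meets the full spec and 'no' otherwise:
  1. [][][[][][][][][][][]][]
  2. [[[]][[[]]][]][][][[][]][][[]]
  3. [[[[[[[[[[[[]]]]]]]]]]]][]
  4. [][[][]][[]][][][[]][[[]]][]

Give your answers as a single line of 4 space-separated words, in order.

String 1 '[][][[][][][][][][][]][]': depth seq [1 0 1 0 1 2 1 2 1 2 1 2 1 2 1 2 1 2 1 2 1 0 1 0]
  -> pairs=12 depth=2 groups=4 -> no
String 2 '[[[]][[[]]][]][][][[][]][][[]]': depth seq [1 2 3 2 1 2 3 4 3 2 1 2 1 0 1 0 1 0 1 2 1 2 1 0 1 0 1 2 1 0]
  -> pairs=15 depth=4 groups=6 -> no
String 3 '[[[[[[[[[[[[]]]]]]]]]]]][]': depth seq [1 2 3 4 5 6 7 8 9 10 11 12 11 10 9 8 7 6 5 4 3 2 1 0 1 0]
  -> pairs=13 depth=12 groups=2 -> yes
String 4 '[][[][]][[]][][][[]][[[]]][]': depth seq [1 0 1 2 1 2 1 0 1 2 1 0 1 0 1 0 1 2 1 0 1 2 3 2 1 0 1 0]
  -> pairs=14 depth=3 groups=8 -> no

Answer: no no yes no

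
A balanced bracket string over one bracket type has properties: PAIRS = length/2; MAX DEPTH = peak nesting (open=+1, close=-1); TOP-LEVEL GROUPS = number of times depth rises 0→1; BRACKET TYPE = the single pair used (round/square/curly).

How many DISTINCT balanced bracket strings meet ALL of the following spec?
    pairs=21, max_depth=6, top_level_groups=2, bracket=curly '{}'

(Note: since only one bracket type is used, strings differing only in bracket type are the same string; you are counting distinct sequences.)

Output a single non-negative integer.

Answer: 1547792208

Derivation:
Spec: pairs=21 depth=6 groups=2
Count(depth <= 6) = 2613198558
Count(depth <= 5) = 1065406350
Count(depth == 6) = 2613198558 - 1065406350 = 1547792208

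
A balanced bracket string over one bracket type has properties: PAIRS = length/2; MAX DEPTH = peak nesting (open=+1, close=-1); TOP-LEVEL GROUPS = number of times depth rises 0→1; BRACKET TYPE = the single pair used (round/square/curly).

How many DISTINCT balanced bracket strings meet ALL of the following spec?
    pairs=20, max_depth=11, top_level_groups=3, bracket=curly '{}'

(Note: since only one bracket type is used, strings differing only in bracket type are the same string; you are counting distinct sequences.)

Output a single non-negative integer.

Answer: 10729125

Derivation:
Spec: pairs=20 depth=11 groups=3
Count(depth <= 11) = 1285866351
Count(depth <= 10) = 1275137226
Count(depth == 11) = 1285866351 - 1275137226 = 10729125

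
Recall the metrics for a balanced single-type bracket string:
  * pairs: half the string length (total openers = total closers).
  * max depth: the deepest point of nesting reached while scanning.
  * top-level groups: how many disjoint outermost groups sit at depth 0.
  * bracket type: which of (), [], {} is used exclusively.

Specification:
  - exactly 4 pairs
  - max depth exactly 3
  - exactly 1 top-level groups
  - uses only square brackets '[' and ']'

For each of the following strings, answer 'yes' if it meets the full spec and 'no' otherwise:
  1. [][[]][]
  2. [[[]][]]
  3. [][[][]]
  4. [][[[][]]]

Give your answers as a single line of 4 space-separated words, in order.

Answer: no yes no no

Derivation:
String 1 '[][[]][]': depth seq [1 0 1 2 1 0 1 0]
  -> pairs=4 depth=2 groups=3 -> no
String 2 '[[[]][]]': depth seq [1 2 3 2 1 2 1 0]
  -> pairs=4 depth=3 groups=1 -> yes
String 3 '[][[][]]': depth seq [1 0 1 2 1 2 1 0]
  -> pairs=4 depth=2 groups=2 -> no
String 4 '[][[[][]]]': depth seq [1 0 1 2 3 2 3 2 1 0]
  -> pairs=5 depth=3 groups=2 -> no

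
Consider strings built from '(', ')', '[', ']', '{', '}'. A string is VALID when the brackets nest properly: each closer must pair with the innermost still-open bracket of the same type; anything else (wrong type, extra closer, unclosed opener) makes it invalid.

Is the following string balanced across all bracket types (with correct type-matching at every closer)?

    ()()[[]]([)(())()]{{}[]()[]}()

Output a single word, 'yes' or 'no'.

Answer: no

Derivation:
pos 0: push '('; stack = (
pos 1: ')' matches '('; pop; stack = (empty)
pos 2: push '('; stack = (
pos 3: ')' matches '('; pop; stack = (empty)
pos 4: push '['; stack = [
pos 5: push '['; stack = [[
pos 6: ']' matches '['; pop; stack = [
pos 7: ']' matches '['; pop; stack = (empty)
pos 8: push '('; stack = (
pos 9: push '['; stack = ([
pos 10: saw closer ')' but top of stack is '[' (expected ']') → INVALID
Verdict: type mismatch at position 10: ')' closes '[' → no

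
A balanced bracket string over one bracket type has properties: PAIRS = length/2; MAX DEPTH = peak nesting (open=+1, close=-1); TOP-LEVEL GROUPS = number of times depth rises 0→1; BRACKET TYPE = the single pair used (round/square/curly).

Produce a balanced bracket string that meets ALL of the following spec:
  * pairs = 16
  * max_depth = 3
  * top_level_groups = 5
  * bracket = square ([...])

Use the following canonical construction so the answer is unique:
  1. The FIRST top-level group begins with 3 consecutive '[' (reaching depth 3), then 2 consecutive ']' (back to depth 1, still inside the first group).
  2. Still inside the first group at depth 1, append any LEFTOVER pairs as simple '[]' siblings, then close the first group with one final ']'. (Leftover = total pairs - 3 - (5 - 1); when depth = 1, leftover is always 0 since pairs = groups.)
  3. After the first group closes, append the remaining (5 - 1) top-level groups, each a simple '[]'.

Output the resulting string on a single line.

Answer: [[[]][][][][][][][][][]][][][][]

Derivation:
Spec: pairs=16 depth=3 groups=5
Leftover pairs = 16 - 3 - (5-1) = 9
First group: deep chain of depth 3 + 9 sibling pairs
Remaining 4 groups: simple '[]' each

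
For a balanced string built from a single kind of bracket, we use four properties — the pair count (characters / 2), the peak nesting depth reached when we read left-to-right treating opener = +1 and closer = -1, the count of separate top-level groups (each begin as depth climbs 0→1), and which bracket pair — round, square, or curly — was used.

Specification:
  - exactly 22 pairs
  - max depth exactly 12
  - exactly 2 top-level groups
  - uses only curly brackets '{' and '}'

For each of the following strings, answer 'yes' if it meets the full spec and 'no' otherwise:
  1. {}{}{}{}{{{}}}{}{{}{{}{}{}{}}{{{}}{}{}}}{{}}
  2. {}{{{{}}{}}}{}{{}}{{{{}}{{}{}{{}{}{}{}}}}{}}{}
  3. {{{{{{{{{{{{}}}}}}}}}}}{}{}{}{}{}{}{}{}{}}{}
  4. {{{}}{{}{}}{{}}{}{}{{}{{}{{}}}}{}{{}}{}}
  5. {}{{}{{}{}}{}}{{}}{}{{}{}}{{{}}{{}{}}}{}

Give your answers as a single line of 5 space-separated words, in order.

String 1 '{}{}{}{}{{{}}}{}{{}{{}{}{}{}}{{{}}{}{}}}{{}}': depth seq [1 0 1 0 1 0 1 0 1 2 3 2 1 0 1 0 1 2 1 2 3 2 3 2 3 2 3 2 1 2 3 4 3 2 3 2 3 2 1 0 1 2 1 0]
  -> pairs=22 depth=4 groups=8 -> no
String 2 '{}{{{{}}{}}}{}{{}}{{{{}}{{}{}{{}{}{}{}}}}{}}{}': depth seq [1 0 1 2 3 4 3 2 3 2 1 0 1 0 1 2 1 0 1 2 3 4 3 2 3 4 3 4 3 4 5 4 5 4 5 4 5 4 3 2 1 2 1 0 1 0]
  -> pairs=23 depth=5 groups=6 -> no
String 3 '{{{{{{{{{{{{}}}}}}}}}}}{}{}{}{}{}{}{}{}{}}{}': depth seq [1 2 3 4 5 6 7 8 9 10 11 12 11 10 9 8 7 6 5 4 3 2 1 2 1 2 1 2 1 2 1 2 1 2 1 2 1 2 1 2 1 0 1 0]
  -> pairs=22 depth=12 groups=2 -> yes
String 4 '{{{}}{{}{}}{{}}{}{}{{}{{}{{}}}}{}{{}}{}}': depth seq [1 2 3 2 1 2 3 2 3 2 1 2 3 2 1 2 1 2 1 2 3 2 3 4 3 4 5 4 3 2 1 2 1 2 3 2 1 2 1 0]
  -> pairs=20 depth=5 groups=1 -> no
String 5 '{}{{}{{}{}}{}}{{}}{}{{}{}}{{{}}{{}{}}}{}': depth seq [1 0 1 2 1 2 3 2 3 2 1 2 1 0 1 2 1 0 1 0 1 2 1 2 1 0 1 2 3 2 1 2 3 2 3 2 1 0 1 0]
  -> pairs=20 depth=3 groups=7 -> no

Answer: no no yes no no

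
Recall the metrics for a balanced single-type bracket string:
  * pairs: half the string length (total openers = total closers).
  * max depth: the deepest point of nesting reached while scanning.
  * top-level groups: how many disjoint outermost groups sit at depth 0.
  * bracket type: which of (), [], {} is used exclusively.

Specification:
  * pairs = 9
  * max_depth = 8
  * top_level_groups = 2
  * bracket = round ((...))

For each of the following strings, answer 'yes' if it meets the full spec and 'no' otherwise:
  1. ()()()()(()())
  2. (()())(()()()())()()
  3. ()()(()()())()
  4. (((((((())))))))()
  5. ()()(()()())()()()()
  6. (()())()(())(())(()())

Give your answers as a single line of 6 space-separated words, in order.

Answer: no no no yes no no

Derivation:
String 1 '()()()()(()())': depth seq [1 0 1 0 1 0 1 0 1 2 1 2 1 0]
  -> pairs=7 depth=2 groups=5 -> no
String 2 '(()())(()()()())()()': depth seq [1 2 1 2 1 0 1 2 1 2 1 2 1 2 1 0 1 0 1 0]
  -> pairs=10 depth=2 groups=4 -> no
String 3 '()()(()()())()': depth seq [1 0 1 0 1 2 1 2 1 2 1 0 1 0]
  -> pairs=7 depth=2 groups=4 -> no
String 4 '(((((((())))))))()': depth seq [1 2 3 4 5 6 7 8 7 6 5 4 3 2 1 0 1 0]
  -> pairs=9 depth=8 groups=2 -> yes
String 5 '()()(()()())()()()()': depth seq [1 0 1 0 1 2 1 2 1 2 1 0 1 0 1 0 1 0 1 0]
  -> pairs=10 depth=2 groups=7 -> no
String 6 '(()())()(())(())(()())': depth seq [1 2 1 2 1 0 1 0 1 2 1 0 1 2 1 0 1 2 1 2 1 0]
  -> pairs=11 depth=2 groups=5 -> no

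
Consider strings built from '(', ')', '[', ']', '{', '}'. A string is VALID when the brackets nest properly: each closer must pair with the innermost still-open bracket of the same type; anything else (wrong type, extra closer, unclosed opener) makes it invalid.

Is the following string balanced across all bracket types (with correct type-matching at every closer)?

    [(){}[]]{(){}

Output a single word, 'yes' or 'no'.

pos 0: push '['; stack = [
pos 1: push '('; stack = [(
pos 2: ')' matches '('; pop; stack = [
pos 3: push '{'; stack = [{
pos 4: '}' matches '{'; pop; stack = [
pos 5: push '['; stack = [[
pos 6: ']' matches '['; pop; stack = [
pos 7: ']' matches '['; pop; stack = (empty)
pos 8: push '{'; stack = {
pos 9: push '('; stack = {(
pos 10: ')' matches '('; pop; stack = {
pos 11: push '{'; stack = {{
pos 12: '}' matches '{'; pop; stack = {
end: stack still non-empty ({) → INVALID
Verdict: unclosed openers at end: { → no

Answer: no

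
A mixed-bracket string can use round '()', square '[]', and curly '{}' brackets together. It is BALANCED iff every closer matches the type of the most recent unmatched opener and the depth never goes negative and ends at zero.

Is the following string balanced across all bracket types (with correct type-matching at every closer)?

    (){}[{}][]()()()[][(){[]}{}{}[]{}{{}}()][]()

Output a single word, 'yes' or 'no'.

pos 0: push '('; stack = (
pos 1: ')' matches '('; pop; stack = (empty)
pos 2: push '{'; stack = {
pos 3: '}' matches '{'; pop; stack = (empty)
pos 4: push '['; stack = [
pos 5: push '{'; stack = [{
pos 6: '}' matches '{'; pop; stack = [
pos 7: ']' matches '['; pop; stack = (empty)
pos 8: push '['; stack = [
pos 9: ']' matches '['; pop; stack = (empty)
pos 10: push '('; stack = (
pos 11: ')' matches '('; pop; stack = (empty)
pos 12: push '('; stack = (
pos 13: ')' matches '('; pop; stack = (empty)
pos 14: push '('; stack = (
pos 15: ')' matches '('; pop; stack = (empty)
pos 16: push '['; stack = [
pos 17: ']' matches '['; pop; stack = (empty)
pos 18: push '['; stack = [
pos 19: push '('; stack = [(
pos 20: ')' matches '('; pop; stack = [
pos 21: push '{'; stack = [{
pos 22: push '['; stack = [{[
pos 23: ']' matches '['; pop; stack = [{
pos 24: '}' matches '{'; pop; stack = [
pos 25: push '{'; stack = [{
pos 26: '}' matches '{'; pop; stack = [
pos 27: push '{'; stack = [{
pos 28: '}' matches '{'; pop; stack = [
pos 29: push '['; stack = [[
pos 30: ']' matches '['; pop; stack = [
pos 31: push '{'; stack = [{
pos 32: '}' matches '{'; pop; stack = [
pos 33: push '{'; stack = [{
pos 34: push '{'; stack = [{{
pos 35: '}' matches '{'; pop; stack = [{
pos 36: '}' matches '{'; pop; stack = [
pos 37: push '('; stack = [(
pos 38: ')' matches '('; pop; stack = [
pos 39: ']' matches '['; pop; stack = (empty)
pos 40: push '['; stack = [
pos 41: ']' matches '['; pop; stack = (empty)
pos 42: push '('; stack = (
pos 43: ')' matches '('; pop; stack = (empty)
end: stack empty → VALID
Verdict: properly nested → yes

Answer: yes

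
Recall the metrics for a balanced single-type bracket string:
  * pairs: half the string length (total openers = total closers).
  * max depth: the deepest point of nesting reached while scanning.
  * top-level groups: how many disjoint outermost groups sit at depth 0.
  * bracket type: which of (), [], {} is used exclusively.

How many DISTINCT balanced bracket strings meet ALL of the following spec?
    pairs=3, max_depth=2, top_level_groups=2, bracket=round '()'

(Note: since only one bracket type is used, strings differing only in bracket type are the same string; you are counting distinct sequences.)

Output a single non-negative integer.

Spec: pairs=3 depth=2 groups=2
Count(depth <= 2) = 2
Count(depth <= 1) = 0
Count(depth == 2) = 2 - 0 = 2

Answer: 2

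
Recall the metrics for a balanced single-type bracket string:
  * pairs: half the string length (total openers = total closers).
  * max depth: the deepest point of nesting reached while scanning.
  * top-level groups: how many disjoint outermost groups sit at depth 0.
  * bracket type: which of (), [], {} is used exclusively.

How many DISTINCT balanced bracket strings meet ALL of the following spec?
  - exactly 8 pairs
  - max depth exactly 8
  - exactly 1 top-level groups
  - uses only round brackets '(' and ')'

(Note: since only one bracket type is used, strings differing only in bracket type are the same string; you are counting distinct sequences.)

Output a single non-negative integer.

Answer: 1

Derivation:
Spec: pairs=8 depth=8 groups=1
Count(depth <= 8) = 429
Count(depth <= 7) = 428
Count(depth == 8) = 429 - 428 = 1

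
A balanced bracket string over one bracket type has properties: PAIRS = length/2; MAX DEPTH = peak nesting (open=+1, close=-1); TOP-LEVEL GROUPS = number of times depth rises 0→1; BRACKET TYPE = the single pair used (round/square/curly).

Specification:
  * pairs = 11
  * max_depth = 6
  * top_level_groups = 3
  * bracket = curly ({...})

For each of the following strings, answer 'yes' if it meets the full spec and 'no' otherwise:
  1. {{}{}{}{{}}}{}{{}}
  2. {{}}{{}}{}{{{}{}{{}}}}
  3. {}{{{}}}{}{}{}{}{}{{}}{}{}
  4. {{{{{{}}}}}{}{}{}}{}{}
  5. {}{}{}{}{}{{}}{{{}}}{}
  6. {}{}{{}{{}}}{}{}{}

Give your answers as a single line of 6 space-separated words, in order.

Answer: no no no yes no no

Derivation:
String 1 '{{}{}{}{{}}}{}{{}}': depth seq [1 2 1 2 1 2 1 2 3 2 1 0 1 0 1 2 1 0]
  -> pairs=9 depth=3 groups=3 -> no
String 2 '{{}}{{}}{}{{{}{}{{}}}}': depth seq [1 2 1 0 1 2 1 0 1 0 1 2 3 2 3 2 3 4 3 2 1 0]
  -> pairs=11 depth=4 groups=4 -> no
String 3 '{}{{{}}}{}{}{}{}{}{{}}{}{}': depth seq [1 0 1 2 3 2 1 0 1 0 1 0 1 0 1 0 1 0 1 2 1 0 1 0 1 0]
  -> pairs=13 depth=3 groups=10 -> no
String 4 '{{{{{{}}}}}{}{}{}}{}{}': depth seq [1 2 3 4 5 6 5 4 3 2 1 2 1 2 1 2 1 0 1 0 1 0]
  -> pairs=11 depth=6 groups=3 -> yes
String 5 '{}{}{}{}{}{{}}{{{}}}{}': depth seq [1 0 1 0 1 0 1 0 1 0 1 2 1 0 1 2 3 2 1 0 1 0]
  -> pairs=11 depth=3 groups=8 -> no
String 6 '{}{}{{}{{}}}{}{}{}': depth seq [1 0 1 0 1 2 1 2 3 2 1 0 1 0 1 0 1 0]
  -> pairs=9 depth=3 groups=6 -> no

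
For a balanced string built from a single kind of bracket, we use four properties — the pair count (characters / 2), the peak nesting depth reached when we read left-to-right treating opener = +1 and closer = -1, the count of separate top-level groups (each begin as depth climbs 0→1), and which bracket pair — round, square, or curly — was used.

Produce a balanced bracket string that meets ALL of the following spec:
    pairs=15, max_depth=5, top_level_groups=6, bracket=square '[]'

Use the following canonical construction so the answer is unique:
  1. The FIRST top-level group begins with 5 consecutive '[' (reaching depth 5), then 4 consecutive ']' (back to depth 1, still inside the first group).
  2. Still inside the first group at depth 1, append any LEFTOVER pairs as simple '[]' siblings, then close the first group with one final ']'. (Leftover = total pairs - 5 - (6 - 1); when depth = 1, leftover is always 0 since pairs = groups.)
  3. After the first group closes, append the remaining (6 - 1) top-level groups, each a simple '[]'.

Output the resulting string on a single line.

Spec: pairs=15 depth=5 groups=6
Leftover pairs = 15 - 5 - (6-1) = 5
First group: deep chain of depth 5 + 5 sibling pairs
Remaining 5 groups: simple '[]' each

Answer: [[[[[]]]][][][][][]][][][][][]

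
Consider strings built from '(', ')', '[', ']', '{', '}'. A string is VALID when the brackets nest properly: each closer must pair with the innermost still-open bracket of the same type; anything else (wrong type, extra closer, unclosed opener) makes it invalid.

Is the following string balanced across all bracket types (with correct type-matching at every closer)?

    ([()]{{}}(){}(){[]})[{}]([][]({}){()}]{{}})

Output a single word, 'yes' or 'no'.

pos 0: push '('; stack = (
pos 1: push '['; stack = ([
pos 2: push '('; stack = ([(
pos 3: ')' matches '('; pop; stack = ([
pos 4: ']' matches '['; pop; stack = (
pos 5: push '{'; stack = ({
pos 6: push '{'; stack = ({{
pos 7: '}' matches '{'; pop; stack = ({
pos 8: '}' matches '{'; pop; stack = (
pos 9: push '('; stack = ((
pos 10: ')' matches '('; pop; stack = (
pos 11: push '{'; stack = ({
pos 12: '}' matches '{'; pop; stack = (
pos 13: push '('; stack = ((
pos 14: ')' matches '('; pop; stack = (
pos 15: push '{'; stack = ({
pos 16: push '['; stack = ({[
pos 17: ']' matches '['; pop; stack = ({
pos 18: '}' matches '{'; pop; stack = (
pos 19: ')' matches '('; pop; stack = (empty)
pos 20: push '['; stack = [
pos 21: push '{'; stack = [{
pos 22: '}' matches '{'; pop; stack = [
pos 23: ']' matches '['; pop; stack = (empty)
pos 24: push '('; stack = (
pos 25: push '['; stack = ([
pos 26: ']' matches '['; pop; stack = (
pos 27: push '['; stack = ([
pos 28: ']' matches '['; pop; stack = (
pos 29: push '('; stack = ((
pos 30: push '{'; stack = (({
pos 31: '}' matches '{'; pop; stack = ((
pos 32: ')' matches '('; pop; stack = (
pos 33: push '{'; stack = ({
pos 34: push '('; stack = ({(
pos 35: ')' matches '('; pop; stack = ({
pos 36: '}' matches '{'; pop; stack = (
pos 37: saw closer ']' but top of stack is '(' (expected ')') → INVALID
Verdict: type mismatch at position 37: ']' closes '(' → no

Answer: no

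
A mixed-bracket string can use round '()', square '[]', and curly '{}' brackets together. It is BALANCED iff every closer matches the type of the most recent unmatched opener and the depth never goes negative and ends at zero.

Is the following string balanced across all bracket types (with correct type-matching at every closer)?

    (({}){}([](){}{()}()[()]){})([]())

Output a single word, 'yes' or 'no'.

pos 0: push '('; stack = (
pos 1: push '('; stack = ((
pos 2: push '{'; stack = (({
pos 3: '}' matches '{'; pop; stack = ((
pos 4: ')' matches '('; pop; stack = (
pos 5: push '{'; stack = ({
pos 6: '}' matches '{'; pop; stack = (
pos 7: push '('; stack = ((
pos 8: push '['; stack = (([
pos 9: ']' matches '['; pop; stack = ((
pos 10: push '('; stack = (((
pos 11: ')' matches '('; pop; stack = ((
pos 12: push '{'; stack = (({
pos 13: '}' matches '{'; pop; stack = ((
pos 14: push '{'; stack = (({
pos 15: push '('; stack = (({(
pos 16: ')' matches '('; pop; stack = (({
pos 17: '}' matches '{'; pop; stack = ((
pos 18: push '('; stack = (((
pos 19: ')' matches '('; pop; stack = ((
pos 20: push '['; stack = (([
pos 21: push '('; stack = (([(
pos 22: ')' matches '('; pop; stack = (([
pos 23: ']' matches '['; pop; stack = ((
pos 24: ')' matches '('; pop; stack = (
pos 25: push '{'; stack = ({
pos 26: '}' matches '{'; pop; stack = (
pos 27: ')' matches '('; pop; stack = (empty)
pos 28: push '('; stack = (
pos 29: push '['; stack = ([
pos 30: ']' matches '['; pop; stack = (
pos 31: push '('; stack = ((
pos 32: ')' matches '('; pop; stack = (
pos 33: ')' matches '('; pop; stack = (empty)
end: stack empty → VALID
Verdict: properly nested → yes

Answer: yes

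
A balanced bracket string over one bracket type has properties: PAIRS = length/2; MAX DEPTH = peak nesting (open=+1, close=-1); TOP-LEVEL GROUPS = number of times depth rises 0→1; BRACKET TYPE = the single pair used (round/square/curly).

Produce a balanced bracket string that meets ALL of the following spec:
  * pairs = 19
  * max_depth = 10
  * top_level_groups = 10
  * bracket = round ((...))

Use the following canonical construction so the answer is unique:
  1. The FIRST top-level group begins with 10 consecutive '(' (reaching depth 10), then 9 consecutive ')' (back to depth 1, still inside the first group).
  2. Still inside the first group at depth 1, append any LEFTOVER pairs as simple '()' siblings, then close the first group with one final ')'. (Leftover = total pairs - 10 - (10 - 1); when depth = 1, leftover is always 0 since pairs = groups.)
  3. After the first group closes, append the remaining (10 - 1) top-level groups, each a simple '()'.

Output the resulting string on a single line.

Answer: (((((((((())))))))))()()()()()()()()()

Derivation:
Spec: pairs=19 depth=10 groups=10
Leftover pairs = 19 - 10 - (10-1) = 0
First group: deep chain of depth 10 + 0 sibling pairs
Remaining 9 groups: simple '()' each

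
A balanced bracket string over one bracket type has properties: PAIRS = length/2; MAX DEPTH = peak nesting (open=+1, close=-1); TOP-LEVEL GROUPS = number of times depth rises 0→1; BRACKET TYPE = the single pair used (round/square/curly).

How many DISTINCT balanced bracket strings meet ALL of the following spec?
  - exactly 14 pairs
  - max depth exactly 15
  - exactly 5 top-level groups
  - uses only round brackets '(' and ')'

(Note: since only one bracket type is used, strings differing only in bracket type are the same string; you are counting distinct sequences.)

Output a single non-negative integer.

Answer: 0

Derivation:
Spec: pairs=14 depth=15 groups=5
Count(depth <= 15) = 177650
Count(depth <= 14) = 177650
Count(depth == 15) = 177650 - 177650 = 0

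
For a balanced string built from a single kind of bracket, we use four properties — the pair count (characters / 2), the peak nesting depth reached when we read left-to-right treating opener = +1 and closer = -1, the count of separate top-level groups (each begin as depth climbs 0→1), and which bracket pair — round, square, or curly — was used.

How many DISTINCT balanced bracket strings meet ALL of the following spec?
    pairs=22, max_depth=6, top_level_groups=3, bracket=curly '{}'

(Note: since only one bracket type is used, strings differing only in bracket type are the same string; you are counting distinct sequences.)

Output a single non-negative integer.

Spec: pairs=22 depth=6 groups=3
Count(depth <= 6) = 8407386390
Count(depth <= 5) = 3874204920
Count(depth == 6) = 8407386390 - 3874204920 = 4533181470

Answer: 4533181470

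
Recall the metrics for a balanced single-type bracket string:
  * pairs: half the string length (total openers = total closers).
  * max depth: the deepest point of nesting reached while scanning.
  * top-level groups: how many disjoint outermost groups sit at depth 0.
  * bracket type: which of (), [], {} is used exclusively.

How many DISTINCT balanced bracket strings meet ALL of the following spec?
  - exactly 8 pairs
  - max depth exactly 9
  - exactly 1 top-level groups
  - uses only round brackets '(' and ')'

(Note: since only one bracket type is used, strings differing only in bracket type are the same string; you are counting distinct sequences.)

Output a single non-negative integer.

Spec: pairs=8 depth=9 groups=1
Count(depth <= 9) = 429
Count(depth <= 8) = 429
Count(depth == 9) = 429 - 429 = 0

Answer: 0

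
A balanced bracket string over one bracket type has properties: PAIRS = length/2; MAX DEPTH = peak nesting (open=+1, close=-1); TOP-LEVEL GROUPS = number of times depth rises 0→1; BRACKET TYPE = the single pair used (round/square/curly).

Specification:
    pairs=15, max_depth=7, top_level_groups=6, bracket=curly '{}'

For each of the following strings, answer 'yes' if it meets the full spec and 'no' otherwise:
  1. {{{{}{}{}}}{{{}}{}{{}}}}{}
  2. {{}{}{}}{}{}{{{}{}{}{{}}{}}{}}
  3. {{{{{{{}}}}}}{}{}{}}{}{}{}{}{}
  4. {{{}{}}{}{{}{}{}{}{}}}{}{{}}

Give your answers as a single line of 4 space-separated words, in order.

String 1 '{{{{}{}{}}}{{{}}{}{{}}}}{}': depth seq [1 2 3 4 3 4 3 4 3 2 1 2 3 4 3 2 3 2 3 4 3 2 1 0 1 0]
  -> pairs=13 depth=4 groups=2 -> no
String 2 '{{}{}{}}{}{}{{{}{}{}{{}}{}}{}}': depth seq [1 2 1 2 1 2 1 0 1 0 1 0 1 2 3 2 3 2 3 2 3 4 3 2 3 2 1 2 1 0]
  -> pairs=15 depth=4 groups=4 -> no
String 3 '{{{{{{{}}}}}}{}{}{}}{}{}{}{}{}': depth seq [1 2 3 4 5 6 7 6 5 4 3 2 1 2 1 2 1 2 1 0 1 0 1 0 1 0 1 0 1 0]
  -> pairs=15 depth=7 groups=6 -> yes
String 4 '{{{}{}}{}{{}{}{}{}{}}}{}{{}}': depth seq [1 2 3 2 3 2 1 2 1 2 3 2 3 2 3 2 3 2 3 2 1 0 1 0 1 2 1 0]
  -> pairs=14 depth=3 groups=3 -> no

Answer: no no yes no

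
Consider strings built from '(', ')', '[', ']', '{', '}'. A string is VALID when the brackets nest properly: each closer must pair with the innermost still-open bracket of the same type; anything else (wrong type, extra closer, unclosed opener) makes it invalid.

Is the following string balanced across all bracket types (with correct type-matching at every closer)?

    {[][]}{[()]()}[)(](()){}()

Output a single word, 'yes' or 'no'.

pos 0: push '{'; stack = {
pos 1: push '['; stack = {[
pos 2: ']' matches '['; pop; stack = {
pos 3: push '['; stack = {[
pos 4: ']' matches '['; pop; stack = {
pos 5: '}' matches '{'; pop; stack = (empty)
pos 6: push '{'; stack = {
pos 7: push '['; stack = {[
pos 8: push '('; stack = {[(
pos 9: ')' matches '('; pop; stack = {[
pos 10: ']' matches '['; pop; stack = {
pos 11: push '('; stack = {(
pos 12: ')' matches '('; pop; stack = {
pos 13: '}' matches '{'; pop; stack = (empty)
pos 14: push '['; stack = [
pos 15: saw closer ')' but top of stack is '[' (expected ']') → INVALID
Verdict: type mismatch at position 15: ')' closes '[' → no

Answer: no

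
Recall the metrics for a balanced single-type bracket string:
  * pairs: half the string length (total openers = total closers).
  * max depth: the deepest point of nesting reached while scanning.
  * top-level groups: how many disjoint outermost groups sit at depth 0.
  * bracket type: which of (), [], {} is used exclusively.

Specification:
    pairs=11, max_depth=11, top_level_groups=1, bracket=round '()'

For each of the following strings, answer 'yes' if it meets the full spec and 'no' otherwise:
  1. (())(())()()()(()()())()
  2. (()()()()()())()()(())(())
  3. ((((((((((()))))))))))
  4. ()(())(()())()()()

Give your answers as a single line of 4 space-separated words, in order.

String 1 '(())(())()()()(()()())()': depth seq [1 2 1 0 1 2 1 0 1 0 1 0 1 0 1 2 1 2 1 2 1 0 1 0]
  -> pairs=12 depth=2 groups=7 -> no
String 2 '(()()()()()())()()(())(())': depth seq [1 2 1 2 1 2 1 2 1 2 1 2 1 0 1 0 1 0 1 2 1 0 1 2 1 0]
  -> pairs=13 depth=2 groups=5 -> no
String 3 '((((((((((()))))))))))': depth seq [1 2 3 4 5 6 7 8 9 10 11 10 9 8 7 6 5 4 3 2 1 0]
  -> pairs=11 depth=11 groups=1 -> yes
String 4 '()(())(()())()()()': depth seq [1 0 1 2 1 0 1 2 1 2 1 0 1 0 1 0 1 0]
  -> pairs=9 depth=2 groups=6 -> no

Answer: no no yes no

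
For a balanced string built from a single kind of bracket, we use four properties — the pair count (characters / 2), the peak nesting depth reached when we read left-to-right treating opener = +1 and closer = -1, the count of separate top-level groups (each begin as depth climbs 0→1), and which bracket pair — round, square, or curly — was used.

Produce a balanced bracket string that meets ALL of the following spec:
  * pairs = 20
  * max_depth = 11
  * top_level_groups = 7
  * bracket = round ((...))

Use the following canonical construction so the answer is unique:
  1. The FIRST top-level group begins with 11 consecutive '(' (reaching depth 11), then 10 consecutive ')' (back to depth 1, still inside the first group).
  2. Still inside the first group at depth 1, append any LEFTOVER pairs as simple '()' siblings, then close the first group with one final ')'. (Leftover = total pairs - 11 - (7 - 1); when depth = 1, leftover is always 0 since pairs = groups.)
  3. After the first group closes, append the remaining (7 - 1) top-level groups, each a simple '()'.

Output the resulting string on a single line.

Spec: pairs=20 depth=11 groups=7
Leftover pairs = 20 - 11 - (7-1) = 3
First group: deep chain of depth 11 + 3 sibling pairs
Remaining 6 groups: simple '()' each

Answer: ((((((((((())))))))))()()())()()()()()()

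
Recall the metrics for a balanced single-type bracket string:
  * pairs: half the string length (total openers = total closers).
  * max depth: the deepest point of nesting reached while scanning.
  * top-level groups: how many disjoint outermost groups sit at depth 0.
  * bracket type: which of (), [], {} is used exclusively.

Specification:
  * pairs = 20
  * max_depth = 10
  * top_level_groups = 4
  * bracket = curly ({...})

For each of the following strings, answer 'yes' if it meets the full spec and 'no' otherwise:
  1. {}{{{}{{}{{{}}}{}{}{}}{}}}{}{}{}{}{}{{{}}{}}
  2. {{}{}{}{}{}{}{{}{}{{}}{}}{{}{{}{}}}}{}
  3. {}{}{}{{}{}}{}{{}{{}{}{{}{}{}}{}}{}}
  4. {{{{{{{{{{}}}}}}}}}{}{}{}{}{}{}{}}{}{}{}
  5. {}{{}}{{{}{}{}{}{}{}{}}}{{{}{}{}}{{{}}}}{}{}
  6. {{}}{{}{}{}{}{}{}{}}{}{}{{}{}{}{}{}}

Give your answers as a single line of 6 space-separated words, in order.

Answer: no no no yes no no

Derivation:
String 1 '{}{{{}{{}{{{}}}{}{}{}}{}}}{}{}{}{}{}{{{}}{}}': depth seq [1 0 1 2 3 2 3 4 3 4 5 6 5 4 3 4 3 4 3 4 3 2 3 2 1 0 1 0 1 0 1 0 1 0 1 0 1 2 3 2 1 2 1 0]
  -> pairs=22 depth=6 groups=8 -> no
String 2 '{{}{}{}{}{}{}{{}{}{{}}{}}{{}{{}{}}}}{}': depth seq [1 2 1 2 1 2 1 2 1 2 1 2 1 2 3 2 3 2 3 4 3 2 3 2 1 2 3 2 3 4 3 4 3 2 1 0 1 0]
  -> pairs=19 depth=4 groups=2 -> no
String 3 '{}{}{}{{}{}}{}{{}{{}{}{{}{}{}}{}}{}}': depth seq [1 0 1 0 1 0 1 2 1 2 1 0 1 0 1 2 1 2 3 2 3 2 3 4 3 4 3 4 3 2 3 2 1 2 1 0]
  -> pairs=18 depth=4 groups=6 -> no
String 4 '{{{{{{{{{{}}}}}}}}}{}{}{}{}{}{}{}}{}{}{}': depth seq [1 2 3 4 5 6 7 8 9 10 9 8 7 6 5 4 3 2 1 2 1 2 1 2 1 2 1 2 1 2 1 2 1 0 1 0 1 0 1 0]
  -> pairs=20 depth=10 groups=4 -> yes
String 5 '{}{{}}{{{}{}{}{}{}{}{}}}{{{}{}{}}{{{}}}}{}{}': depth seq [1 0 1 2 1 0 1 2 3 2 3 2 3 2 3 2 3 2 3 2 3 2 1 0 1 2 3 2 3 2 3 2 1 2 3 4 3 2 1 0 1 0 1 0]
  -> pairs=22 depth=4 groups=6 -> no
String 6 '{{}}{{}{}{}{}{}{}{}}{}{}{{}{}{}{}{}}': depth seq [1 2 1 0 1 2 1 2 1 2 1 2 1 2 1 2 1 2 1 0 1 0 1 0 1 2 1 2 1 2 1 2 1 2 1 0]
  -> pairs=18 depth=2 groups=5 -> no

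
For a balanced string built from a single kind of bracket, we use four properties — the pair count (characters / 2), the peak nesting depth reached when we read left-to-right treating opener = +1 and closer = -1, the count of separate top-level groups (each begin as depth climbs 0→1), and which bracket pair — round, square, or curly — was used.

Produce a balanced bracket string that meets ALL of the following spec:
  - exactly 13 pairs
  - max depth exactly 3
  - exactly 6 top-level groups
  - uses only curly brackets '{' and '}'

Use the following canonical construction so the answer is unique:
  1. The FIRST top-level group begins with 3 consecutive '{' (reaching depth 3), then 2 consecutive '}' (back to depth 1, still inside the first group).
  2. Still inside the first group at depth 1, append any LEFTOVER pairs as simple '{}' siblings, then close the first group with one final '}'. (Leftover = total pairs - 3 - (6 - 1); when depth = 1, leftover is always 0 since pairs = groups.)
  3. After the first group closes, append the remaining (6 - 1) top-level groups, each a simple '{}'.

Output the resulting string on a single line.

Answer: {{{}}{}{}{}{}{}}{}{}{}{}{}

Derivation:
Spec: pairs=13 depth=3 groups=6
Leftover pairs = 13 - 3 - (6-1) = 5
First group: deep chain of depth 3 + 5 sibling pairs
Remaining 5 groups: simple '{}' each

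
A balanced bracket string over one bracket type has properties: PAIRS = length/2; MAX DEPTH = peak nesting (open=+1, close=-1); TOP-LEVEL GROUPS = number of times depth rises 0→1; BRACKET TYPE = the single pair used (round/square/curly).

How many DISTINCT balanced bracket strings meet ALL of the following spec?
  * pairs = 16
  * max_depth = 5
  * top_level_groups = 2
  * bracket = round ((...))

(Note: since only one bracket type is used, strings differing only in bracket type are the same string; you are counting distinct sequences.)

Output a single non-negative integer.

Answer: 2572946

Derivation:
Spec: pairs=16 depth=5 groups=2
Count(depth <= 5) = 3720091
Count(depth <= 4) = 1147145
Count(depth == 5) = 3720091 - 1147145 = 2572946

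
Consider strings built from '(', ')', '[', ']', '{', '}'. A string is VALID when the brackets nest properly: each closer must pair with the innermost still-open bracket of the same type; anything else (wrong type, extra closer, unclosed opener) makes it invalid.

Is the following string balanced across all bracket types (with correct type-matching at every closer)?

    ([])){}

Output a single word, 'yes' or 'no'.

pos 0: push '('; stack = (
pos 1: push '['; stack = ([
pos 2: ']' matches '['; pop; stack = (
pos 3: ')' matches '('; pop; stack = (empty)
pos 4: saw closer ')' but stack is empty → INVALID
Verdict: unmatched closer ')' at position 4 → no

Answer: no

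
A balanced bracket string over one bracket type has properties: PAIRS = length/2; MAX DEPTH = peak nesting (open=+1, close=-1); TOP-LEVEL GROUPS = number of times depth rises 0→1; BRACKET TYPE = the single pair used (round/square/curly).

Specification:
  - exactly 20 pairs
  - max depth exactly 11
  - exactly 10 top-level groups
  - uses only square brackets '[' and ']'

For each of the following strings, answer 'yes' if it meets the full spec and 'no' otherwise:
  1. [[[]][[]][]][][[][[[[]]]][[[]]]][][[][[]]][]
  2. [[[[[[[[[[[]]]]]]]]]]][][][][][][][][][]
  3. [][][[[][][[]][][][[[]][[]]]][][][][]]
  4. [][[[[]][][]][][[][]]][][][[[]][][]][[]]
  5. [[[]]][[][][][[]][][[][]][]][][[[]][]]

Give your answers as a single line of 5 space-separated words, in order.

String 1 '[[[]][[]][]][][[][[[[]]]][[[]]]][][[][[]]][]': depth seq [1 2 3 2 1 2 3 2 1 2 1 0 1 0 1 2 1 2 3 4 5 4 3 2 1 2 3 4 3 2 1 0 1 0 1 2 1 2 3 2 1 0 1 0]
  -> pairs=22 depth=5 groups=6 -> no
String 2 '[[[[[[[[[[[]]]]]]]]]]][][][][][][][][][]': depth seq [1 2 3 4 5 6 7 8 9 10 11 10 9 8 7 6 5 4 3 2 1 0 1 0 1 0 1 0 1 0 1 0 1 0 1 0 1 0 1 0]
  -> pairs=20 depth=11 groups=10 -> yes
String 3 '[][][[[][][[]][][][[[]][[]]]][][][][]]': depth seq [1 0 1 0 1 2 3 2 3 2 3 4 3 2 3 2 3 2 3 4 5 4 3 4 5 4 3 2 1 2 1 2 1 2 1 2 1 0]
  -> pairs=19 depth=5 groups=3 -> no
String 4 '[][[[[]][][]][][[][]]][][][[[]][][]][[]]': depth seq [1 0 1 2 3 4 3 2 3 2 3 2 1 2 1 2 3 2 3 2 1 0 1 0 1 0 1 2 3 2 1 2 1 2 1 0 1 2 1 0]
  -> pairs=20 depth=4 groups=6 -> no
String 5 '[[[]]][[][][][[]][][[][]][]][][[[]][]]': depth seq [1 2 3 2 1 0 1 2 1 2 1 2 1 2 3 2 1 2 1 2 3 2 3 2 1 2 1 0 1 0 1 2 3 2 1 2 1 0]
  -> pairs=19 depth=3 groups=4 -> no

Answer: no yes no no no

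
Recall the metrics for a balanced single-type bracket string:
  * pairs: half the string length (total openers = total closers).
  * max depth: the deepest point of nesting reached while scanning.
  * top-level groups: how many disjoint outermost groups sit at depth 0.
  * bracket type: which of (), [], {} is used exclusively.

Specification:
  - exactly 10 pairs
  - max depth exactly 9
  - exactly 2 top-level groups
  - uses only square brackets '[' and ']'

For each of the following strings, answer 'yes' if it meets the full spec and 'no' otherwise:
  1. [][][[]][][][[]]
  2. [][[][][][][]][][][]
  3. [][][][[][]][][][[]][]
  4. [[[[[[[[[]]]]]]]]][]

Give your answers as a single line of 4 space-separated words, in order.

Answer: no no no yes

Derivation:
String 1 '[][][[]][][][[]]': depth seq [1 0 1 0 1 2 1 0 1 0 1 0 1 2 1 0]
  -> pairs=8 depth=2 groups=6 -> no
String 2 '[][[][][][][]][][][]': depth seq [1 0 1 2 1 2 1 2 1 2 1 2 1 0 1 0 1 0 1 0]
  -> pairs=10 depth=2 groups=5 -> no
String 3 '[][][][[][]][][][[]][]': depth seq [1 0 1 0 1 0 1 2 1 2 1 0 1 0 1 0 1 2 1 0 1 0]
  -> pairs=11 depth=2 groups=8 -> no
String 4 '[[[[[[[[[]]]]]]]]][]': depth seq [1 2 3 4 5 6 7 8 9 8 7 6 5 4 3 2 1 0 1 0]
  -> pairs=10 depth=9 groups=2 -> yes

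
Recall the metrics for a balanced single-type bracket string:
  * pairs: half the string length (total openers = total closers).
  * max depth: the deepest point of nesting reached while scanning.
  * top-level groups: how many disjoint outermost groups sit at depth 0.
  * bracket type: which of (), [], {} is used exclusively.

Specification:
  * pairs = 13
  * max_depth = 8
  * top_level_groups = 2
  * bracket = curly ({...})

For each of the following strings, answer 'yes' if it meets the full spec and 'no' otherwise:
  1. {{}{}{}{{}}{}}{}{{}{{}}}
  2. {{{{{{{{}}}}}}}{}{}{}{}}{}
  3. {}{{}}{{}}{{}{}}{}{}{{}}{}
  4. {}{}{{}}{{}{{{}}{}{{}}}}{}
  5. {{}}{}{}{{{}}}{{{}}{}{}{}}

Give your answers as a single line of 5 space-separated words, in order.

String 1 '{{}{}{}{{}}{}}{}{{}{{}}}': depth seq [1 2 1 2 1 2 1 2 3 2 1 2 1 0 1 0 1 2 1 2 3 2 1 0]
  -> pairs=12 depth=3 groups=3 -> no
String 2 '{{{{{{{{}}}}}}}{}{}{}{}}{}': depth seq [1 2 3 4 5 6 7 8 7 6 5 4 3 2 1 2 1 2 1 2 1 2 1 0 1 0]
  -> pairs=13 depth=8 groups=2 -> yes
String 3 '{}{{}}{{}}{{}{}}{}{}{{}}{}': depth seq [1 0 1 2 1 0 1 2 1 0 1 2 1 2 1 0 1 0 1 0 1 2 1 0 1 0]
  -> pairs=13 depth=2 groups=8 -> no
String 4 '{}{}{{}}{{}{{{}}{}{{}}}}{}': depth seq [1 0 1 0 1 2 1 0 1 2 1 2 3 4 3 2 3 2 3 4 3 2 1 0 1 0]
  -> pairs=13 depth=4 groups=5 -> no
String 5 '{{}}{}{}{{{}}}{{{}}{}{}{}}': depth seq [1 2 1 0 1 0 1 0 1 2 3 2 1 0 1 2 3 2 1 2 1 2 1 2 1 0]
  -> pairs=13 depth=3 groups=5 -> no

Answer: no yes no no no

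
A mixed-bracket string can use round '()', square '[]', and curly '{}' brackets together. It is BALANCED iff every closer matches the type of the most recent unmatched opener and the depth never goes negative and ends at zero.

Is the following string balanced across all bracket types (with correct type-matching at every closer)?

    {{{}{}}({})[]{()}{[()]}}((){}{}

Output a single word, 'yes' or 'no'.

pos 0: push '{'; stack = {
pos 1: push '{'; stack = {{
pos 2: push '{'; stack = {{{
pos 3: '}' matches '{'; pop; stack = {{
pos 4: push '{'; stack = {{{
pos 5: '}' matches '{'; pop; stack = {{
pos 6: '}' matches '{'; pop; stack = {
pos 7: push '('; stack = {(
pos 8: push '{'; stack = {({
pos 9: '}' matches '{'; pop; stack = {(
pos 10: ')' matches '('; pop; stack = {
pos 11: push '['; stack = {[
pos 12: ']' matches '['; pop; stack = {
pos 13: push '{'; stack = {{
pos 14: push '('; stack = {{(
pos 15: ')' matches '('; pop; stack = {{
pos 16: '}' matches '{'; pop; stack = {
pos 17: push '{'; stack = {{
pos 18: push '['; stack = {{[
pos 19: push '('; stack = {{[(
pos 20: ')' matches '('; pop; stack = {{[
pos 21: ']' matches '['; pop; stack = {{
pos 22: '}' matches '{'; pop; stack = {
pos 23: '}' matches '{'; pop; stack = (empty)
pos 24: push '('; stack = (
pos 25: push '('; stack = ((
pos 26: ')' matches '('; pop; stack = (
pos 27: push '{'; stack = ({
pos 28: '}' matches '{'; pop; stack = (
pos 29: push '{'; stack = ({
pos 30: '}' matches '{'; pop; stack = (
end: stack still non-empty (() → INVALID
Verdict: unclosed openers at end: ( → no

Answer: no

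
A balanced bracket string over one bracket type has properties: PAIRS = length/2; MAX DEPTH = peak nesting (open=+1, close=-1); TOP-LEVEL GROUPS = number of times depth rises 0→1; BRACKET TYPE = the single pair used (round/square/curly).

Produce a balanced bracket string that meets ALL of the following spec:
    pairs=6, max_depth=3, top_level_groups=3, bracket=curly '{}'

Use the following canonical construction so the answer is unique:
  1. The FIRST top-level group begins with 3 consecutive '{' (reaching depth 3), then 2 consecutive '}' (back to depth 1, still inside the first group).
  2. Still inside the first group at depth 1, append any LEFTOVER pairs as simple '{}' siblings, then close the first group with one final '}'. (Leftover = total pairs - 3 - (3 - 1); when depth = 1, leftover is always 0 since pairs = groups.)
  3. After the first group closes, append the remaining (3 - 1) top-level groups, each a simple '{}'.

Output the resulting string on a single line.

Answer: {{{}}{}}{}{}

Derivation:
Spec: pairs=6 depth=3 groups=3
Leftover pairs = 6 - 3 - (3-1) = 1
First group: deep chain of depth 3 + 1 sibling pairs
Remaining 2 groups: simple '{}' each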